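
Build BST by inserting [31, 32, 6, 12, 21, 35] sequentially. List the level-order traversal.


Root = 31; build tree by BST insertion.
Level-Order traversal: [31, 6, 32, 12, 35, 21]


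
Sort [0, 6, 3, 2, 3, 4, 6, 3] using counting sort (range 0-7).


Count array: [1, 0, 1, 3, 1, 0, 2, 0]
Reconstruct: [0, 2, 3, 3, 3, 4, 6, 6]


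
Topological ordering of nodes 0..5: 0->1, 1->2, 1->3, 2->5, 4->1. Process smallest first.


Kahn's algorithm, process smallest node first
Order: [0, 4, 1, 2, 3, 5]


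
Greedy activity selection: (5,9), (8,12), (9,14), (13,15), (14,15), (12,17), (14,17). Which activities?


Greedy: pick earliest-ending, then skip overlaps.
Selected (3 activities): [(5, 9), (9, 14), (14, 15)]


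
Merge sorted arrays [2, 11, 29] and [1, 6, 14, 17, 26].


Compare heads, take smaller each step.
Merged: [1, 2, 6, 11, 14, 17, 26, 29]


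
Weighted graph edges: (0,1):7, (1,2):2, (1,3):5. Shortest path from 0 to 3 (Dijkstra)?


Dijkstra from 0:
Distances: {0: 0, 1: 7, 2: 9, 3: 12}
Shortest distance to 3 = 12, path = [0, 1, 3]


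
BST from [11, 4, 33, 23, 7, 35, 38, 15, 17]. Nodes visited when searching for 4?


BST root = 11
Search for 4: compare at each node
Path: [11, 4]


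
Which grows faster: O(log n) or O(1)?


constant grows slower than logarithmic
O(1) is asymptotically smaller; O(log n) grows faster


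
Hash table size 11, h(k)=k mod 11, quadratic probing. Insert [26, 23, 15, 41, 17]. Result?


Insertions: 26->slot 4; 23->slot 1; 15->slot 5; 41->slot 8; 17->slot 6
Table: [None, 23, None, None, 26, 15, 17, None, 41, None, None]


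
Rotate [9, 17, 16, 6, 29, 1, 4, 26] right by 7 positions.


Right rotate by 7: [17, 16, 6, 29, 1, 4, 26, 9]


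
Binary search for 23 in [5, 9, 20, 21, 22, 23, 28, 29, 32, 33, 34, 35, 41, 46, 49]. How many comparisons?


Search for 23:
[0,14] mid=7 arr[7]=29
[0,6] mid=3 arr[3]=21
[4,6] mid=5 arr[5]=23
Total: 3 comparisons


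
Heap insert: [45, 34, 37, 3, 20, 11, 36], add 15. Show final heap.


Append 15: [45, 34, 37, 3, 20, 11, 36, 15]
Bubble up: swap idx 7(15) with idx 3(3)
Result: [45, 34, 37, 15, 20, 11, 36, 3]


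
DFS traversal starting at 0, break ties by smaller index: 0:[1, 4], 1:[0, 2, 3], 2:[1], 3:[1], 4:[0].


DFS stack-based: start with [0]
Visit order: [0, 1, 2, 3, 4]


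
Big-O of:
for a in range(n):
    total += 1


Per nesting level: O(n) = O(n)
Complexity: O(n)


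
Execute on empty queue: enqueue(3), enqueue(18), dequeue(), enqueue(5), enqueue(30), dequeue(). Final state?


enqueue(3) -> [3]
enqueue(18) -> [3, 18]
dequeue() returns 3 -> [18]
enqueue(5) -> [18, 5]
enqueue(30) -> [18, 5, 30]
dequeue() returns 18 -> [5, 30]
Final queue (front to back): [5, 30]


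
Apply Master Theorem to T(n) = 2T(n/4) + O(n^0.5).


a=2, b=4, c=0.5. log_4(2)=0.5 = c=0.5. Case 2: O(n^c log n) = O(sqrt(n) log n)
Complexity: O(sqrt(n) log n)


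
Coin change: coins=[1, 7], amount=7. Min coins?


dp[0]=0; dp[i]=1+min(dp[i-c] for c in coins)
...dp[2]=2, dp[3]=3, dp[4]=4, dp[5]=5, dp[6]=6, dp[7]=1
Minimum coins for 7 = 1


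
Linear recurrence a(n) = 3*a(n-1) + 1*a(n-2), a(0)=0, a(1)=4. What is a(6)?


Build bottom-up:
...a(4)=132, a(5)=436, a(6)=3*436+1*132=1440


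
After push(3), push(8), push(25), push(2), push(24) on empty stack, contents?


push(3) -> [3]
push(8) -> [3, 8]
push(25) -> [3, 8, 25]
push(2) -> [3, 8, 25, 2]
push(24) -> [3, 8, 25, 2, 24]
Final stack (bottom to top): [3, 8, 25, 2, 24]


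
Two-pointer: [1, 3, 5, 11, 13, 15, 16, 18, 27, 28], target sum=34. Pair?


Two pointers: lo=0, hi=9
Found pair: (16, 18) summing to 34


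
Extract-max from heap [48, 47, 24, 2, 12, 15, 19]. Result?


Max = 48
Replace root with last, heapify down
Resulting heap: [47, 19, 24, 2, 12, 15]


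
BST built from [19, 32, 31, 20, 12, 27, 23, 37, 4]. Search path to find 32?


BST root = 19
Search for 32: compare at each node
Path: [19, 32]


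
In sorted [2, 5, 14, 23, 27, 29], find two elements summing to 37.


Two pointers: lo=0, hi=5
Found pair: (14, 23) summing to 37


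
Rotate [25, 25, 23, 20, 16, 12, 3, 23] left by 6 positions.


Left rotate by 6: [3, 23, 25, 25, 23, 20, 16, 12]


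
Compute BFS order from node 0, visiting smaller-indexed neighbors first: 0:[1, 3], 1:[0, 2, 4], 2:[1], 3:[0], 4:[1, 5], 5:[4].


BFS queue: start with [0]
Visit order: [0, 1, 3, 2, 4, 5]


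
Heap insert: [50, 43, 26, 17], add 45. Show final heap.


Append 45: [50, 43, 26, 17, 45]
Bubble up: swap idx 4(45) with idx 1(43)
Result: [50, 45, 26, 17, 43]


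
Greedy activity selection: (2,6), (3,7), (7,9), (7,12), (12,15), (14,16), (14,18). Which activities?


Greedy: pick earliest-ending, then skip overlaps.
Selected (3 activities): [(2, 6), (7, 9), (12, 15)]


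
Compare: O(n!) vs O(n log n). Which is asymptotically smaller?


linearithmic grows slower than factorial
O(n log n) is asymptotically smaller; O(n!) grows faster


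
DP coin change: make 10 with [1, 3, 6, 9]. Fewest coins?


dp[0]=0; dp[i]=1+min(dp[i-c] for c in coins)
...dp[5]=3, dp[6]=1, dp[7]=2, dp[8]=3, dp[9]=1, dp[10]=2
Minimum coins for 10 = 2


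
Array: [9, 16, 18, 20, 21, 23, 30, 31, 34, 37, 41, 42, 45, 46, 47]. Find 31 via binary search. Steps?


Search for 31:
[0,14] mid=7 arr[7]=31
Total: 1 comparisons


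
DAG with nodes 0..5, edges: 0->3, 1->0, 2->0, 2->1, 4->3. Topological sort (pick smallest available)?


Kahn's algorithm, process smallest node first
Order: [2, 1, 0, 4, 3, 5]


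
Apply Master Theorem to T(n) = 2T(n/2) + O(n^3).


a=2, b=2, c=3. log_2(2)=1 < c=3. Case 3: O(n^c) = O(n^3)
Complexity: O(n^3)


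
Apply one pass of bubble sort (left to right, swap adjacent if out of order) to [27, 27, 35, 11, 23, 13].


After one pass: [27, 27, 11, 23, 13, 35]


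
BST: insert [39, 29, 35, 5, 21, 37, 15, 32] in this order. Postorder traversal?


Root = 39; build tree by BST insertion.
Postorder traversal: [15, 21, 5, 32, 37, 35, 29, 39]


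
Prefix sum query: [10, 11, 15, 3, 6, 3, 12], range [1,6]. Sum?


Prefix sums: [0, 10, 21, 36, 39, 45, 48, 60]
Sum[1..6] = prefix[7] - prefix[1] = 60 - 10 = 50


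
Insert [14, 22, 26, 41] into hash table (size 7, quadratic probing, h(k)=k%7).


Insertions: 14->slot 0; 22->slot 1; 26->slot 5; 41->slot 6
Table: [14, 22, None, None, None, 26, 41]


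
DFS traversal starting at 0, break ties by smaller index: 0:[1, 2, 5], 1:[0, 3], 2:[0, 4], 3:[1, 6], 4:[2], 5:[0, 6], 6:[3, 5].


DFS stack-based: start with [0]
Visit order: [0, 1, 3, 6, 5, 2, 4]


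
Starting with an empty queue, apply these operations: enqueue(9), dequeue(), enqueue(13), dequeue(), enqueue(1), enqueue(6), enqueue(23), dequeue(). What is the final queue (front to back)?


enqueue(9) -> [9]
dequeue() returns 9 -> []
enqueue(13) -> [13]
dequeue() returns 13 -> []
enqueue(1) -> [1]
enqueue(6) -> [1, 6]
enqueue(23) -> [1, 6, 23]
dequeue() returns 1 -> [6, 23]
Final queue (front to back): [6, 23]


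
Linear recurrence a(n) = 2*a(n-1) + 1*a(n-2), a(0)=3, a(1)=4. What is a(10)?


Build bottom-up:
...a(8)=2139, a(9)=5164, a(10)=2*5164+1*2139=12467


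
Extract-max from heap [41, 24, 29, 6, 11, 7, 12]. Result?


Max = 41
Replace root with last, heapify down
Resulting heap: [29, 24, 12, 6, 11, 7]


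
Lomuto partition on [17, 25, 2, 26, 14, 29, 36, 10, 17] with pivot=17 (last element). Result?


Elements <= 17 go left of pivot.
Result: [17, 2, 14, 10, 17, 29, 36, 26, 25], pivot at index 4


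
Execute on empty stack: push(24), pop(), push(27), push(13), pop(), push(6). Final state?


push(24) -> [24]
pop() returns 24 -> []
push(27) -> [27]
push(13) -> [27, 13]
pop() returns 13 -> [27]
push(6) -> [27, 6]
Final stack (bottom to top): [27, 6]


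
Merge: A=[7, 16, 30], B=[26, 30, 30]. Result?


Compare heads, take smaller each step.
Merged: [7, 16, 26, 30, 30, 30]


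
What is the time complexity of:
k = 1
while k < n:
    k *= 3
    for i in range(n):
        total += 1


Per nesting level: O(log n) * O(n) = O(n log n)
Complexity: O(n log n)


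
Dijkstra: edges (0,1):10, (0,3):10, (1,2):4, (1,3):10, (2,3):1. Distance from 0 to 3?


Dijkstra from 0:
Distances: {0: 0, 1: 10, 2: 11, 3: 10}
Shortest distance to 3 = 10, path = [0, 3]


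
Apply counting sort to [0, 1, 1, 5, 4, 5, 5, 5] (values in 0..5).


Count array: [1, 2, 0, 0, 1, 4]
Reconstruct: [0, 1, 1, 4, 5, 5, 5, 5]


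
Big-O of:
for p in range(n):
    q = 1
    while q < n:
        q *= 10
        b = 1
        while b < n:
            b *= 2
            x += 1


Per nesting level: O(n) * O(log n) * O(log n) = O(n (log n)^2)
Complexity: O(n (log n)^2)


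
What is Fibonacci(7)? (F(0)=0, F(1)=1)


F(n)=F(n-1)+F(n-2)
...F(5)=5, F(6)=8, F(7)=13


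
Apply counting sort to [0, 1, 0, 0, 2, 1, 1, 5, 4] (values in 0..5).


Count array: [3, 3, 1, 0, 1, 1]
Reconstruct: [0, 0, 0, 1, 1, 1, 2, 4, 5]


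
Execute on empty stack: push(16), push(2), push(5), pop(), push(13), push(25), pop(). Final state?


push(16) -> [16]
push(2) -> [16, 2]
push(5) -> [16, 2, 5]
pop() returns 5 -> [16, 2]
push(13) -> [16, 2, 13]
push(25) -> [16, 2, 13, 25]
pop() returns 25 -> [16, 2, 13]
Final stack (bottom to top): [16, 2, 13]


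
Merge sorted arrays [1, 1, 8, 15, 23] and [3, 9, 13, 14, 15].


Compare heads, take smaller each step.
Merged: [1, 1, 3, 8, 9, 13, 14, 15, 15, 23]


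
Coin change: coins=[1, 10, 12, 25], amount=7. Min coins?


dp[0]=0; dp[i]=1+min(dp[i-c] for c in coins)
...dp[2]=2, dp[3]=3, dp[4]=4, dp[5]=5, dp[6]=6, dp[7]=7
Minimum coins for 7 = 7


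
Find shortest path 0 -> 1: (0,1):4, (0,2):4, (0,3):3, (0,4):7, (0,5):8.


Dijkstra from 0:
Distances: {0: 0, 1: 4, 2: 4, 3: 3, 4: 7, 5: 8}
Shortest distance to 1 = 4, path = [0, 1]


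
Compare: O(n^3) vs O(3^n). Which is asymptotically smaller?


cubic grows slower than exponential (base 3)
O(n^3) is asymptotically smaller; O(3^n) grows faster


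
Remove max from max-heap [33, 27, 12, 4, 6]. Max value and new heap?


Max = 33
Replace root with last, heapify down
Resulting heap: [27, 6, 12, 4]


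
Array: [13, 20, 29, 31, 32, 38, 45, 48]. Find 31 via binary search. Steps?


Search for 31:
[0,7] mid=3 arr[3]=31
Total: 1 comparisons


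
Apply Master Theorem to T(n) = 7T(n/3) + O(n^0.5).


a=7, b=3, c=0.5. log_3(7)=1.771 > c=0.5. Case 1: O(n^log_b(a)) = O(n^1.771)
Complexity: O(n^1.771)


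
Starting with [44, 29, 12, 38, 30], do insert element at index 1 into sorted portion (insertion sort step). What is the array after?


After one pass: [29, 44, 12, 38, 30]


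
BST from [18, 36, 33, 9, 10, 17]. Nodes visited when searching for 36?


BST root = 18
Search for 36: compare at each node
Path: [18, 36]


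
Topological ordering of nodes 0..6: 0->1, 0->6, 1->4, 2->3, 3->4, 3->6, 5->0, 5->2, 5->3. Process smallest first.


Kahn's algorithm, process smallest node first
Order: [5, 0, 1, 2, 3, 4, 6]


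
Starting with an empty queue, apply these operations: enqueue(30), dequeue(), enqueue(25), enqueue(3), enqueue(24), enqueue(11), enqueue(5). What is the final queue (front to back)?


enqueue(30) -> [30]
dequeue() returns 30 -> []
enqueue(25) -> [25]
enqueue(3) -> [25, 3]
enqueue(24) -> [25, 3, 24]
enqueue(11) -> [25, 3, 24, 11]
enqueue(5) -> [25, 3, 24, 11, 5]
Final queue (front to back): [25, 3, 24, 11, 5]


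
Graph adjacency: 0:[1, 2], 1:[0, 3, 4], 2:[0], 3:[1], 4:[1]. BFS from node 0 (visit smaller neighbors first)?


BFS queue: start with [0]
Visit order: [0, 1, 2, 3, 4]


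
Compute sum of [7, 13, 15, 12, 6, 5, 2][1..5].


Prefix sums: [0, 7, 20, 35, 47, 53, 58, 60]
Sum[1..5] = prefix[6] - prefix[1] = 58 - 7 = 51


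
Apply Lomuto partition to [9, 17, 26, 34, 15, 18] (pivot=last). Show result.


Elements <= 18 go left of pivot.
Result: [9, 17, 15, 18, 26, 34], pivot at index 3


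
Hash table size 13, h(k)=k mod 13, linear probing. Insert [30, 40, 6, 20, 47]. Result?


Insertions: 30->slot 4; 40->slot 1; 6->slot 6; 20->slot 7; 47->slot 8
Table: [None, 40, None, None, 30, None, 6, 20, 47, None, None, None, None]


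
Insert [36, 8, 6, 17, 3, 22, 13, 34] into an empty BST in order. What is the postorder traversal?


Root = 36; build tree by BST insertion.
Postorder traversal: [3, 6, 13, 34, 22, 17, 8, 36]


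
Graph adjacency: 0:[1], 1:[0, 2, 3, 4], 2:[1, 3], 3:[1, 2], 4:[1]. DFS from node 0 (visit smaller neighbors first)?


DFS stack-based: start with [0]
Visit order: [0, 1, 2, 3, 4]


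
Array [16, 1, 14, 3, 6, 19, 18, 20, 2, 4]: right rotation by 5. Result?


Right rotate by 5: [19, 18, 20, 2, 4, 16, 1, 14, 3, 6]


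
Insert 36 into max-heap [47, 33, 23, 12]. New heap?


Append 36: [47, 33, 23, 12, 36]
Bubble up: swap idx 4(36) with idx 1(33)
Result: [47, 36, 23, 12, 33]


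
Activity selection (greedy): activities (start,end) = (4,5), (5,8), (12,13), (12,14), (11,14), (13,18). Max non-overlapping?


Greedy: pick earliest-ending, then skip overlaps.
Selected (4 activities): [(4, 5), (5, 8), (12, 13), (13, 18)]


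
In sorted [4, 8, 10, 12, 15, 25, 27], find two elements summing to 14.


Two pointers: lo=0, hi=6
Found pair: (4, 10) summing to 14


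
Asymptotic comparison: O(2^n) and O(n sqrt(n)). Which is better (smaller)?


n^1.5 grows slower than exponential
O(n sqrt(n)) is asymptotically smaller; O(2^n) grows faster


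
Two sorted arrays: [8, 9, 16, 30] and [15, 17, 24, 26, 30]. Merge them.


Compare heads, take smaller each step.
Merged: [8, 9, 15, 16, 17, 24, 26, 30, 30]


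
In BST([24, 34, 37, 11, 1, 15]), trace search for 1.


BST root = 24
Search for 1: compare at each node
Path: [24, 11, 1]


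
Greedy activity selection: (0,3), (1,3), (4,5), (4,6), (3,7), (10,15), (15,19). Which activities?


Greedy: pick earliest-ending, then skip overlaps.
Selected (4 activities): [(0, 3), (4, 5), (10, 15), (15, 19)]


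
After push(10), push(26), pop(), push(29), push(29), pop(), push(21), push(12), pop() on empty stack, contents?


push(10) -> [10]
push(26) -> [10, 26]
pop() returns 26 -> [10]
push(29) -> [10, 29]
push(29) -> [10, 29, 29]
pop() returns 29 -> [10, 29]
push(21) -> [10, 29, 21]
push(12) -> [10, 29, 21, 12]
pop() returns 12 -> [10, 29, 21]
Final stack (bottom to top): [10, 29, 21]


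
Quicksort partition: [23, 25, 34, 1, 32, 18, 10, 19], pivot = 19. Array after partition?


Elements <= 19 go left of pivot.
Result: [1, 18, 10, 19, 32, 25, 34, 23], pivot at index 3


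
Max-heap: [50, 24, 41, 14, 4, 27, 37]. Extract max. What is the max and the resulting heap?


Max = 50
Replace root with last, heapify down
Resulting heap: [41, 24, 37, 14, 4, 27]


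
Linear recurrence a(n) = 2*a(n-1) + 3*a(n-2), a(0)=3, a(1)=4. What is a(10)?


Build bottom-up:
...a(8)=11483, a(9)=34444, a(10)=2*34444+3*11483=103337


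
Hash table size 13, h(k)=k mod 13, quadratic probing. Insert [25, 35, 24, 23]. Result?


Insertions: 25->slot 12; 35->slot 9; 24->slot 11; 23->slot 10
Table: [None, None, None, None, None, None, None, None, None, 35, 23, 24, 25]


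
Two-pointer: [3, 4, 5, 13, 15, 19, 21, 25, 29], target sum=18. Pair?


Two pointers: lo=0, hi=8
Found pair: (3, 15) summing to 18


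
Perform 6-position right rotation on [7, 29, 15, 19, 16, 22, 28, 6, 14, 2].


Right rotate by 6: [16, 22, 28, 6, 14, 2, 7, 29, 15, 19]


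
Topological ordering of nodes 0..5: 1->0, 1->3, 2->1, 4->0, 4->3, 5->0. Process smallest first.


Kahn's algorithm, process smallest node first
Order: [2, 1, 4, 3, 5, 0]


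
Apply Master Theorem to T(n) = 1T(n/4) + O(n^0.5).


a=1, b=4, c=0.5. log_4(1)=0 < c=0.5. Case 3: O(n^c) = O(sqrt(n))
Complexity: O(sqrt(n))


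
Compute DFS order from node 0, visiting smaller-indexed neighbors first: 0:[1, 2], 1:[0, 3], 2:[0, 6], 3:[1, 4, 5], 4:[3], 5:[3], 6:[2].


DFS stack-based: start with [0]
Visit order: [0, 1, 3, 4, 5, 2, 6]


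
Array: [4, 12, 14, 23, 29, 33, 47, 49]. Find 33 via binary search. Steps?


Search for 33:
[0,7] mid=3 arr[3]=23
[4,7] mid=5 arr[5]=33
Total: 2 comparisons


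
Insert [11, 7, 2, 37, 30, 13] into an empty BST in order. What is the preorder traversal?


Root = 11; build tree by BST insertion.
Preorder traversal: [11, 7, 2, 37, 30, 13]


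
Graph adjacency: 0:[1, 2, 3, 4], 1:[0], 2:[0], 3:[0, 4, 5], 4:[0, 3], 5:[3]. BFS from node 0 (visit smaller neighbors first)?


BFS queue: start with [0]
Visit order: [0, 1, 2, 3, 4, 5]


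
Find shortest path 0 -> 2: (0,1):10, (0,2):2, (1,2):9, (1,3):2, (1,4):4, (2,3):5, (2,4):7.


Dijkstra from 0:
Distances: {0: 0, 1: 9, 2: 2, 3: 7, 4: 9}
Shortest distance to 2 = 2, path = [0, 2]


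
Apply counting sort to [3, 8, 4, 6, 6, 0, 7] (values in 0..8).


Count array: [1, 0, 0, 1, 1, 0, 2, 1, 1]
Reconstruct: [0, 3, 4, 6, 6, 7, 8]


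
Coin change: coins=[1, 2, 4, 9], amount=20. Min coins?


dp[0]=0; dp[i]=1+min(dp[i-c] for c in coins)
...dp[15]=3, dp[16]=4, dp[17]=3, dp[18]=2, dp[19]=3, dp[20]=3
Minimum coins for 20 = 3


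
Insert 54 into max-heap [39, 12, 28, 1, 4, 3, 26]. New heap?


Append 54: [39, 12, 28, 1, 4, 3, 26, 54]
Bubble up: swap idx 7(54) with idx 3(1); swap idx 3(54) with idx 1(12); swap idx 1(54) with idx 0(39)
Result: [54, 39, 28, 12, 4, 3, 26, 1]


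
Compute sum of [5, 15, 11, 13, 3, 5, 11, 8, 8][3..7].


Prefix sums: [0, 5, 20, 31, 44, 47, 52, 63, 71, 79]
Sum[3..7] = prefix[8] - prefix[3] = 71 - 31 = 40


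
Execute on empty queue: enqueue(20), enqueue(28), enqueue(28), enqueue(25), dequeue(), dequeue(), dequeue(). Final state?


enqueue(20) -> [20]
enqueue(28) -> [20, 28]
enqueue(28) -> [20, 28, 28]
enqueue(25) -> [20, 28, 28, 25]
dequeue() returns 20 -> [28, 28, 25]
dequeue() returns 28 -> [28, 25]
dequeue() returns 28 -> [25]
Final queue (front to back): [25]


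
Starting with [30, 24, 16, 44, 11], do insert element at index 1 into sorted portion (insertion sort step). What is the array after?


After one pass: [24, 30, 16, 44, 11]


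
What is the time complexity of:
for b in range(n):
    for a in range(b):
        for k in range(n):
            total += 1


Per nesting level: O(n) * O(n) [triangular over b] * O(n) = O(n^3)
Complexity: O(n^3)


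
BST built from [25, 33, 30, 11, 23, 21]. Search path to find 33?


BST root = 25
Search for 33: compare at each node
Path: [25, 33]


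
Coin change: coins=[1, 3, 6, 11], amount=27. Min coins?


dp[0]=0; dp[i]=1+min(dp[i-c] for c in coins)
...dp[22]=2, dp[23]=3, dp[24]=4, dp[25]=3, dp[26]=4, dp[27]=5
Minimum coins for 27 = 5


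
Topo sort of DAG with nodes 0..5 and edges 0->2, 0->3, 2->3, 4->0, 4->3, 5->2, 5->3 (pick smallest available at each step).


Kahn's algorithm, process smallest node first
Order: [1, 4, 0, 5, 2, 3]


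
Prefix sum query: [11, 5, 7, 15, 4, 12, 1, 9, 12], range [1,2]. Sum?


Prefix sums: [0, 11, 16, 23, 38, 42, 54, 55, 64, 76]
Sum[1..2] = prefix[3] - prefix[1] = 23 - 11 = 12


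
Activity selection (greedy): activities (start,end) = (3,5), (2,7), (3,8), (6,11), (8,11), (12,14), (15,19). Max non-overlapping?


Greedy: pick earliest-ending, then skip overlaps.
Selected (4 activities): [(3, 5), (6, 11), (12, 14), (15, 19)]


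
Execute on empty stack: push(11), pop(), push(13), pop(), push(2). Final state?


push(11) -> [11]
pop() returns 11 -> []
push(13) -> [13]
pop() returns 13 -> []
push(2) -> [2]
Final stack (bottom to top): [2]


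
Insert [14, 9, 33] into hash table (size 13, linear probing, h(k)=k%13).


Insertions: 14->slot 1; 9->slot 9; 33->slot 7
Table: [None, 14, None, None, None, None, None, 33, None, 9, None, None, None]


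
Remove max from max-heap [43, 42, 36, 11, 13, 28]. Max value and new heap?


Max = 43
Replace root with last, heapify down
Resulting heap: [42, 28, 36, 11, 13]


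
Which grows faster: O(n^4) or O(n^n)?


quartic grows slower than n^n
O(n^4) is asymptotically smaller; O(n^n) grows faster


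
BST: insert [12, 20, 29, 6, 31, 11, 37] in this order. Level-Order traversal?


Root = 12; build tree by BST insertion.
Level-Order traversal: [12, 6, 20, 11, 29, 31, 37]


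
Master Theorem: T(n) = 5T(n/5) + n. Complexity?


a=5, b=5, c=1. log_5(5)=1 = c=1. Case 2: O(n^c log n) = O(n log n)
Complexity: O(n log n)


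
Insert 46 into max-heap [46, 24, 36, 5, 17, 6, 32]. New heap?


Append 46: [46, 24, 36, 5, 17, 6, 32, 46]
Bubble up: swap idx 7(46) with idx 3(5); swap idx 3(46) with idx 1(24)
Result: [46, 46, 36, 24, 17, 6, 32, 5]


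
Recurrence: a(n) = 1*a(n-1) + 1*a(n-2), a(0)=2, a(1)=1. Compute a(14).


Build bottom-up:
...a(12)=322, a(13)=521, a(14)=1*521+1*322=843


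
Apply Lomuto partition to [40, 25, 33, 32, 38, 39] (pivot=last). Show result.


Elements <= 39 go left of pivot.
Result: [25, 33, 32, 38, 39, 40], pivot at index 4


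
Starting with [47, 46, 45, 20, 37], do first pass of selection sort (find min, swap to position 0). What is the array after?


After one pass: [20, 46, 45, 47, 37]


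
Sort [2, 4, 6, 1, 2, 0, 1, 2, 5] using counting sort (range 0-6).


Count array: [1, 2, 3, 0, 1, 1, 1]
Reconstruct: [0, 1, 1, 2, 2, 2, 4, 5, 6]


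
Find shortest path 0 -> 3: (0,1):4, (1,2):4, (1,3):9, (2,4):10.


Dijkstra from 0:
Distances: {0: 0, 1: 4, 2: 8, 3: 13, 4: 18}
Shortest distance to 3 = 13, path = [0, 1, 3]


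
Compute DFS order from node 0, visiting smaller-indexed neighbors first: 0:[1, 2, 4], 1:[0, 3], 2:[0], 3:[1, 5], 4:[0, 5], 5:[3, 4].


DFS stack-based: start with [0]
Visit order: [0, 1, 3, 5, 4, 2]


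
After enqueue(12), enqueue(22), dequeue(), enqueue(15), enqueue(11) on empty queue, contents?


enqueue(12) -> [12]
enqueue(22) -> [12, 22]
dequeue() returns 12 -> [22]
enqueue(15) -> [22, 15]
enqueue(11) -> [22, 15, 11]
Final queue (front to back): [22, 15, 11]


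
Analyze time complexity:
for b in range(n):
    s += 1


Per nesting level: O(n) = O(n)
Complexity: O(n)


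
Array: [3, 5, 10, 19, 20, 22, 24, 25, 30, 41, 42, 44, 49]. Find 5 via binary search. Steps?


Search for 5:
[0,12] mid=6 arr[6]=24
[0,5] mid=2 arr[2]=10
[0,1] mid=0 arr[0]=3
[1,1] mid=1 arr[1]=5
Total: 4 comparisons


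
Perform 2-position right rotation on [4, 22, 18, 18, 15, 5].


Right rotate by 2: [15, 5, 4, 22, 18, 18]


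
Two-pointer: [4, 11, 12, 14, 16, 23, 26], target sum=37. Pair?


Two pointers: lo=0, hi=6
Found pair: (11, 26) summing to 37


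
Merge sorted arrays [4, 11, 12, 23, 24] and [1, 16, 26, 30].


Compare heads, take smaller each step.
Merged: [1, 4, 11, 12, 16, 23, 24, 26, 30]


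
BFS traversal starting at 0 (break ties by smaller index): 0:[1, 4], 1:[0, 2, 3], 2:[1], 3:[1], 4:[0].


BFS queue: start with [0]
Visit order: [0, 1, 4, 2, 3]


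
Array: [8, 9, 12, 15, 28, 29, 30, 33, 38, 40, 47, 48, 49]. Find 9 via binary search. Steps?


Search for 9:
[0,12] mid=6 arr[6]=30
[0,5] mid=2 arr[2]=12
[0,1] mid=0 arr[0]=8
[1,1] mid=1 arr[1]=9
Total: 4 comparisons


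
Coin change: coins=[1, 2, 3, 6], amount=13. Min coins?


dp[0]=0; dp[i]=1+min(dp[i-c] for c in coins)
...dp[8]=2, dp[9]=2, dp[10]=3, dp[11]=3, dp[12]=2, dp[13]=3
Minimum coins for 13 = 3


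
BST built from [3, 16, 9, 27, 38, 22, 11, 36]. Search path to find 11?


BST root = 3
Search for 11: compare at each node
Path: [3, 16, 9, 11]


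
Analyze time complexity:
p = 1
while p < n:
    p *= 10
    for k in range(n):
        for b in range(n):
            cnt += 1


Per nesting level: O(log n) * O(n) * O(n) = O(n^2 log n)
Complexity: O(n^2 log n)


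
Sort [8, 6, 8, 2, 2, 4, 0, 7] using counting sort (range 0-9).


Count array: [1, 0, 2, 0, 1, 0, 1, 1, 2, 0]
Reconstruct: [0, 2, 2, 4, 6, 7, 8, 8]


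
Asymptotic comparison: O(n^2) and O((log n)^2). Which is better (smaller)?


polylogarithmic grows slower than quadratic
O((log n)^2) is asymptotically smaller; O(n^2) grows faster


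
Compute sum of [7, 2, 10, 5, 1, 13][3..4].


Prefix sums: [0, 7, 9, 19, 24, 25, 38]
Sum[3..4] = prefix[5] - prefix[3] = 25 - 19 = 6


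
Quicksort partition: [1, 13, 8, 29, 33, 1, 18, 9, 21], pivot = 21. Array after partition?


Elements <= 21 go left of pivot.
Result: [1, 13, 8, 1, 18, 9, 21, 29, 33], pivot at index 6


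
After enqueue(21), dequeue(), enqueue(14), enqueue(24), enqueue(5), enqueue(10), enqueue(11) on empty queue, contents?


enqueue(21) -> [21]
dequeue() returns 21 -> []
enqueue(14) -> [14]
enqueue(24) -> [14, 24]
enqueue(5) -> [14, 24, 5]
enqueue(10) -> [14, 24, 5, 10]
enqueue(11) -> [14, 24, 5, 10, 11]
Final queue (front to back): [14, 24, 5, 10, 11]


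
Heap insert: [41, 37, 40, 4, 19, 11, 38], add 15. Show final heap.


Append 15: [41, 37, 40, 4, 19, 11, 38, 15]
Bubble up: swap idx 7(15) with idx 3(4)
Result: [41, 37, 40, 15, 19, 11, 38, 4]


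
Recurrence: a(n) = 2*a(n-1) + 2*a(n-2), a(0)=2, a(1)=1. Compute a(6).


Build bottom-up:
...a(4)=40, a(5)=108, a(6)=2*108+2*40=296


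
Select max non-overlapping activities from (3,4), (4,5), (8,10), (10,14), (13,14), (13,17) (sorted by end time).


Greedy: pick earliest-ending, then skip overlaps.
Selected (4 activities): [(3, 4), (4, 5), (8, 10), (10, 14)]


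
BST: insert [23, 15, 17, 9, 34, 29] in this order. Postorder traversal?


Root = 23; build tree by BST insertion.
Postorder traversal: [9, 17, 15, 29, 34, 23]


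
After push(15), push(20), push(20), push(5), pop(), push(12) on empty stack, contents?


push(15) -> [15]
push(20) -> [15, 20]
push(20) -> [15, 20, 20]
push(5) -> [15, 20, 20, 5]
pop() returns 5 -> [15, 20, 20]
push(12) -> [15, 20, 20, 12]
Final stack (bottom to top): [15, 20, 20, 12]


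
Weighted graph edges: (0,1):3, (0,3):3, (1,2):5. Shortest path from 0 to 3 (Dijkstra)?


Dijkstra from 0:
Distances: {0: 0, 1: 3, 2: 8, 3: 3}
Shortest distance to 3 = 3, path = [0, 3]


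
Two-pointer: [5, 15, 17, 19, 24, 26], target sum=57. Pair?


Two pointers: lo=0, hi=5
No pair sums to 57


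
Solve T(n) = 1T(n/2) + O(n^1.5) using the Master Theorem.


a=1, b=2, c=1.5. log_2(1)=0 < c=1.5. Case 3: O(n^c) = O(n^1.500)
Complexity: O(n^1.500)


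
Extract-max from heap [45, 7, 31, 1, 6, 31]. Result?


Max = 45
Replace root with last, heapify down
Resulting heap: [31, 7, 31, 1, 6]


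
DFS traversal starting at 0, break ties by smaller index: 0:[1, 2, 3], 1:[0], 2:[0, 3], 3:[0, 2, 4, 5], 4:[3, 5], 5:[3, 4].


DFS stack-based: start with [0]
Visit order: [0, 1, 2, 3, 4, 5]


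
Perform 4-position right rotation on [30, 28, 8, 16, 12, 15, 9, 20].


Right rotate by 4: [12, 15, 9, 20, 30, 28, 8, 16]


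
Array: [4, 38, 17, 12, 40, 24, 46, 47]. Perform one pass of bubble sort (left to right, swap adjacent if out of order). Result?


After one pass: [4, 17, 12, 38, 24, 40, 46, 47]


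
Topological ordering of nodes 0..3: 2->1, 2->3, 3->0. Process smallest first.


Kahn's algorithm, process smallest node first
Order: [2, 1, 3, 0]


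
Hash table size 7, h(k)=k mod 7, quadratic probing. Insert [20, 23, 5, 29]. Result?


Insertions: 20->slot 6; 23->slot 2; 5->slot 5; 29->slot 1
Table: [None, 29, 23, None, None, 5, 20]


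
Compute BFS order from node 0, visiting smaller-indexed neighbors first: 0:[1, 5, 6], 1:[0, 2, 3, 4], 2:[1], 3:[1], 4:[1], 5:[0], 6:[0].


BFS queue: start with [0]
Visit order: [0, 1, 5, 6, 2, 3, 4]


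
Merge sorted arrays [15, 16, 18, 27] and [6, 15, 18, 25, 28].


Compare heads, take smaller each step.
Merged: [6, 15, 15, 16, 18, 18, 25, 27, 28]


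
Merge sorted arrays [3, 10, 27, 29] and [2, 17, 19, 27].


Compare heads, take smaller each step.
Merged: [2, 3, 10, 17, 19, 27, 27, 29]


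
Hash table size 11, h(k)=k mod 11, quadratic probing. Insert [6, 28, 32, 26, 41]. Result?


Insertions: 6->slot 6; 28->slot 7; 32->slot 10; 26->slot 4; 41->slot 8
Table: [None, None, None, None, 26, None, 6, 28, 41, None, 32]


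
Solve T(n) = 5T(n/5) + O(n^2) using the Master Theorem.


a=5, b=5, c=2. log_5(5)=1 < c=2. Case 3: O(n^c) = O(n^2)
Complexity: O(n^2)


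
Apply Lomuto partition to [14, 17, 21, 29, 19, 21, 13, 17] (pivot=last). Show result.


Elements <= 17 go left of pivot.
Result: [14, 17, 13, 17, 19, 21, 21, 29], pivot at index 3


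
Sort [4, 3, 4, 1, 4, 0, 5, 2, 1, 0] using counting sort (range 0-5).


Count array: [2, 2, 1, 1, 3, 1]
Reconstruct: [0, 0, 1, 1, 2, 3, 4, 4, 4, 5]


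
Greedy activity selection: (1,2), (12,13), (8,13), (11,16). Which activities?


Greedy: pick earliest-ending, then skip overlaps.
Selected (2 activities): [(1, 2), (12, 13)]


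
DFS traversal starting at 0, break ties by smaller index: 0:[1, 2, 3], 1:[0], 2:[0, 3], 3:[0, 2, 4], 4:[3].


DFS stack-based: start with [0]
Visit order: [0, 1, 2, 3, 4]


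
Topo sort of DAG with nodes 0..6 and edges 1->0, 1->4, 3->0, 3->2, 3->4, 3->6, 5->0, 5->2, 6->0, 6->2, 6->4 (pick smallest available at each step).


Kahn's algorithm, process smallest node first
Order: [1, 3, 5, 6, 0, 2, 4]


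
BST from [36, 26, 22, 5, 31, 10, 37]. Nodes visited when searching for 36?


BST root = 36
Search for 36: compare at each node
Path: [36]


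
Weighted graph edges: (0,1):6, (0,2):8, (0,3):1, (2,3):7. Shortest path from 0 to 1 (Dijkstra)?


Dijkstra from 0:
Distances: {0: 0, 1: 6, 2: 8, 3: 1}
Shortest distance to 1 = 6, path = [0, 1]


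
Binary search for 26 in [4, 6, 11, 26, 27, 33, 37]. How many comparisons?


Search for 26:
[0,6] mid=3 arr[3]=26
Total: 1 comparisons


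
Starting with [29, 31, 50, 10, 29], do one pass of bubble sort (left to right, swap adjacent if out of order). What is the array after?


After one pass: [29, 31, 10, 29, 50]


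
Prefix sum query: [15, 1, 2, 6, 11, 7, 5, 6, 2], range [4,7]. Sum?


Prefix sums: [0, 15, 16, 18, 24, 35, 42, 47, 53, 55]
Sum[4..7] = prefix[8] - prefix[4] = 53 - 24 = 29


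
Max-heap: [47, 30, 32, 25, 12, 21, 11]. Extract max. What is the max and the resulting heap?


Max = 47
Replace root with last, heapify down
Resulting heap: [32, 30, 21, 25, 12, 11]


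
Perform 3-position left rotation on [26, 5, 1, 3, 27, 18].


Left rotate by 3: [3, 27, 18, 26, 5, 1]


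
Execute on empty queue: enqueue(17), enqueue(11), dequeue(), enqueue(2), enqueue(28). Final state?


enqueue(17) -> [17]
enqueue(11) -> [17, 11]
dequeue() returns 17 -> [11]
enqueue(2) -> [11, 2]
enqueue(28) -> [11, 2, 28]
Final queue (front to back): [11, 2, 28]


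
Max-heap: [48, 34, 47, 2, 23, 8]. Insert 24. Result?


Append 24: [48, 34, 47, 2, 23, 8, 24]
Bubble up: no swaps needed
Result: [48, 34, 47, 2, 23, 8, 24]


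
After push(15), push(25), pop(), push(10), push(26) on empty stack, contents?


push(15) -> [15]
push(25) -> [15, 25]
pop() returns 25 -> [15]
push(10) -> [15, 10]
push(26) -> [15, 10, 26]
Final stack (bottom to top): [15, 10, 26]


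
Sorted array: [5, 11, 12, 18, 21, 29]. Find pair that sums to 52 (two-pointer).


Two pointers: lo=0, hi=5
No pair sums to 52


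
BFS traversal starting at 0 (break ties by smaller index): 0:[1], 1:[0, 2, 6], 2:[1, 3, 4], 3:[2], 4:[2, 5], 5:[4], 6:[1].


BFS queue: start with [0]
Visit order: [0, 1, 2, 6, 3, 4, 5]


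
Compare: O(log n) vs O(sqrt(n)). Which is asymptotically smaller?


logarithmic grows slower than sublinear
O(log n) is asymptotically smaller; O(sqrt(n)) grows faster


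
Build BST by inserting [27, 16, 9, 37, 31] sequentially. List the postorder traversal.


Root = 27; build tree by BST insertion.
Postorder traversal: [9, 16, 31, 37, 27]


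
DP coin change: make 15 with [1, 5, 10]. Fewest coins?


dp[0]=0; dp[i]=1+min(dp[i-c] for c in coins)
...dp[10]=1, dp[11]=2, dp[12]=3, dp[13]=4, dp[14]=5, dp[15]=2
Minimum coins for 15 = 2


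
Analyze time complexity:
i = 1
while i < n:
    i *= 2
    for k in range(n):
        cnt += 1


Per nesting level: O(log n) * O(n) = O(n log n)
Complexity: O(n log n)


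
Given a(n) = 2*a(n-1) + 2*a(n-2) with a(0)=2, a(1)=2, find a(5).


Build bottom-up:
...a(3)=20, a(4)=56, a(5)=2*56+2*20=152


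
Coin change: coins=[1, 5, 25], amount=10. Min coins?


dp[0]=0; dp[i]=1+min(dp[i-c] for c in coins)
...dp[5]=1, dp[6]=2, dp[7]=3, dp[8]=4, dp[9]=5, dp[10]=2
Minimum coins for 10 = 2


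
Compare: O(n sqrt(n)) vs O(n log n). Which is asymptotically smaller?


linearithmic grows slower than n^1.5
O(n log n) is asymptotically smaller; O(n sqrt(n)) grows faster


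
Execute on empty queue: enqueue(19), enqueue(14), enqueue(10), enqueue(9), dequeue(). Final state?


enqueue(19) -> [19]
enqueue(14) -> [19, 14]
enqueue(10) -> [19, 14, 10]
enqueue(9) -> [19, 14, 10, 9]
dequeue() returns 19 -> [14, 10, 9]
Final queue (front to back): [14, 10, 9]


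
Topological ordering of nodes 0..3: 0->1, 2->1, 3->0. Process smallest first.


Kahn's algorithm, process smallest node first
Order: [2, 3, 0, 1]


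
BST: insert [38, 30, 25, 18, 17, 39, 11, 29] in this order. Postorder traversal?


Root = 38; build tree by BST insertion.
Postorder traversal: [11, 17, 18, 29, 25, 30, 39, 38]


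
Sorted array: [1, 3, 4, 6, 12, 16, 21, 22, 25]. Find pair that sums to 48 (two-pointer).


Two pointers: lo=0, hi=8
No pair sums to 48


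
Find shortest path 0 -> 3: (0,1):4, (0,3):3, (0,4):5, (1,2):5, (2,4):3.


Dijkstra from 0:
Distances: {0: 0, 1: 4, 2: 8, 3: 3, 4: 5}
Shortest distance to 3 = 3, path = [0, 3]


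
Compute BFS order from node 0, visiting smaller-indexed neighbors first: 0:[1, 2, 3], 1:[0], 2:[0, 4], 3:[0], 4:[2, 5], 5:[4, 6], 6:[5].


BFS queue: start with [0]
Visit order: [0, 1, 2, 3, 4, 5, 6]


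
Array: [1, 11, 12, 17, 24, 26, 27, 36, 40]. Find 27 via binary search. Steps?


Search for 27:
[0,8] mid=4 arr[4]=24
[5,8] mid=6 arr[6]=27
Total: 2 comparisons


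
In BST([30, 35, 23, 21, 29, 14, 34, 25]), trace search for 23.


BST root = 30
Search for 23: compare at each node
Path: [30, 23]


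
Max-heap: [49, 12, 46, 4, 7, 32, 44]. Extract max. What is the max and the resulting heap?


Max = 49
Replace root with last, heapify down
Resulting heap: [46, 12, 44, 4, 7, 32]


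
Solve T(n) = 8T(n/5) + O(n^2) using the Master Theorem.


a=8, b=5, c=2. log_5(8)=1.292 < c=2. Case 3: O(n^c) = O(n^2)
Complexity: O(n^2)


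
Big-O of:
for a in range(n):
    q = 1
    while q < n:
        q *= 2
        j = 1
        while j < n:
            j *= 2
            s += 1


Per nesting level: O(n) * O(log n) * O(log n) = O(n (log n)^2)
Complexity: O(n (log n)^2)


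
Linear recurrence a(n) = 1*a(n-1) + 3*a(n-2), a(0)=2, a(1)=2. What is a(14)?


Build bottom-up:
...a(12)=28418, a(13)=65378, a(14)=1*65378+3*28418=150632


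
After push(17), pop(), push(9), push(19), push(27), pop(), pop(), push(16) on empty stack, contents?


push(17) -> [17]
pop() returns 17 -> []
push(9) -> [9]
push(19) -> [9, 19]
push(27) -> [9, 19, 27]
pop() returns 27 -> [9, 19]
pop() returns 19 -> [9]
push(16) -> [9, 16]
Final stack (bottom to top): [9, 16]


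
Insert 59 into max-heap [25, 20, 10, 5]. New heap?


Append 59: [25, 20, 10, 5, 59]
Bubble up: swap idx 4(59) with idx 1(20); swap idx 1(59) with idx 0(25)
Result: [59, 25, 10, 5, 20]


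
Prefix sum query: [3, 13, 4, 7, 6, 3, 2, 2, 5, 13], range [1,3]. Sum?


Prefix sums: [0, 3, 16, 20, 27, 33, 36, 38, 40, 45, 58]
Sum[1..3] = prefix[4] - prefix[1] = 27 - 3 = 24


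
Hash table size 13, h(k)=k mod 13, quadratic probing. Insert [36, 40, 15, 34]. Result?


Insertions: 36->slot 10; 40->slot 1; 15->slot 2; 34->slot 8
Table: [None, 40, 15, None, None, None, None, None, 34, None, 36, None, None]


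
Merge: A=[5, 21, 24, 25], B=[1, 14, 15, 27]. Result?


Compare heads, take smaller each step.
Merged: [1, 5, 14, 15, 21, 24, 25, 27]


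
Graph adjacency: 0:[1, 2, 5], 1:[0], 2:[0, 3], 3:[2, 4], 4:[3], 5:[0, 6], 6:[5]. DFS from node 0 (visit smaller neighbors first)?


DFS stack-based: start with [0]
Visit order: [0, 1, 2, 3, 4, 5, 6]


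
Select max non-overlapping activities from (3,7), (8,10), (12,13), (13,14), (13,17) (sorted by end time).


Greedy: pick earliest-ending, then skip overlaps.
Selected (4 activities): [(3, 7), (8, 10), (12, 13), (13, 14)]


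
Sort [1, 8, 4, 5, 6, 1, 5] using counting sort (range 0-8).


Count array: [0, 2, 0, 0, 1, 2, 1, 0, 1]
Reconstruct: [1, 1, 4, 5, 5, 6, 8]


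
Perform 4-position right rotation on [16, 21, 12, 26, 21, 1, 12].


Right rotate by 4: [26, 21, 1, 12, 16, 21, 12]


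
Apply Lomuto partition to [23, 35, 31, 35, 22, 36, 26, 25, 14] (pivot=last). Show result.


Elements <= 14 go left of pivot.
Result: [14, 35, 31, 35, 22, 36, 26, 25, 23], pivot at index 0


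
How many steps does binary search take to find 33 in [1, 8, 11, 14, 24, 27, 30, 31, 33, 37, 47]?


Search for 33:
[0,10] mid=5 arr[5]=27
[6,10] mid=8 arr[8]=33
Total: 2 comparisons


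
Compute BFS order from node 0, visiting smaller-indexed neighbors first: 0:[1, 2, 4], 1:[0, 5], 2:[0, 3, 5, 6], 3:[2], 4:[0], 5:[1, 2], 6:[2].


BFS queue: start with [0]
Visit order: [0, 1, 2, 4, 5, 3, 6]


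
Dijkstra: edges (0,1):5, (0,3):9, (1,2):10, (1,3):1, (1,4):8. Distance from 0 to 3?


Dijkstra from 0:
Distances: {0: 0, 1: 5, 2: 15, 3: 6, 4: 13}
Shortest distance to 3 = 6, path = [0, 1, 3]


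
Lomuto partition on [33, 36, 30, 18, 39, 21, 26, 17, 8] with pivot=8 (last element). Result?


Elements <= 8 go left of pivot.
Result: [8, 36, 30, 18, 39, 21, 26, 17, 33], pivot at index 0


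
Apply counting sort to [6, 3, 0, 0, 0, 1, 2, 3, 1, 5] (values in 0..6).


Count array: [3, 2, 1, 2, 0, 1, 1]
Reconstruct: [0, 0, 0, 1, 1, 2, 3, 3, 5, 6]


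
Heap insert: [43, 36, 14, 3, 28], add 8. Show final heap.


Append 8: [43, 36, 14, 3, 28, 8]
Bubble up: no swaps needed
Result: [43, 36, 14, 3, 28, 8]


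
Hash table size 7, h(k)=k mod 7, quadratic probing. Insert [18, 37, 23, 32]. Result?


Insertions: 18->slot 4; 37->slot 2; 23->slot 3; 32->slot 5
Table: [None, None, 37, 23, 18, 32, None]


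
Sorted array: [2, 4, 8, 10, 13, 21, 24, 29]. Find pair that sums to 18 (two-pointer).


Two pointers: lo=0, hi=7
Found pair: (8, 10) summing to 18


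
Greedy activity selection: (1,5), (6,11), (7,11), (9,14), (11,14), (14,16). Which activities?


Greedy: pick earliest-ending, then skip overlaps.
Selected (4 activities): [(1, 5), (6, 11), (11, 14), (14, 16)]


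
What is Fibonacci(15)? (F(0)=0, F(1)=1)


F(n)=F(n-1)+F(n-2)
...F(13)=233, F(14)=377, F(15)=610


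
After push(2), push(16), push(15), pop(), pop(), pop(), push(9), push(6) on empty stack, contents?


push(2) -> [2]
push(16) -> [2, 16]
push(15) -> [2, 16, 15]
pop() returns 15 -> [2, 16]
pop() returns 16 -> [2]
pop() returns 2 -> []
push(9) -> [9]
push(6) -> [9, 6]
Final stack (bottom to top): [9, 6]


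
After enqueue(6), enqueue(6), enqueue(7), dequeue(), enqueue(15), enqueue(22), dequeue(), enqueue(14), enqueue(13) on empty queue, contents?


enqueue(6) -> [6]
enqueue(6) -> [6, 6]
enqueue(7) -> [6, 6, 7]
dequeue() returns 6 -> [6, 7]
enqueue(15) -> [6, 7, 15]
enqueue(22) -> [6, 7, 15, 22]
dequeue() returns 6 -> [7, 15, 22]
enqueue(14) -> [7, 15, 22, 14]
enqueue(13) -> [7, 15, 22, 14, 13]
Final queue (front to back): [7, 15, 22, 14, 13]


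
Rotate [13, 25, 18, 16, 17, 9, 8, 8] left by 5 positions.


Left rotate by 5: [9, 8, 8, 13, 25, 18, 16, 17]


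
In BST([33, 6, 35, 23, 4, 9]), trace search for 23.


BST root = 33
Search for 23: compare at each node
Path: [33, 6, 23]
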